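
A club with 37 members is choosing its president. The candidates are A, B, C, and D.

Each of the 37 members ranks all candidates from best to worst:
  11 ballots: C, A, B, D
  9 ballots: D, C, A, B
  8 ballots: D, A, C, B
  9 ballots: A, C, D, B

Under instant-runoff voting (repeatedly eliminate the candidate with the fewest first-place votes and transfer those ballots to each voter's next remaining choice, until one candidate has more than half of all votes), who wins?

C

Round 1: A 9, B 0, C 11, D 17. B eliminated.
Round 2: A 9, C 11, D 17. A eliminated.
Round 3: C 20, D 17. C has a majority (≥19).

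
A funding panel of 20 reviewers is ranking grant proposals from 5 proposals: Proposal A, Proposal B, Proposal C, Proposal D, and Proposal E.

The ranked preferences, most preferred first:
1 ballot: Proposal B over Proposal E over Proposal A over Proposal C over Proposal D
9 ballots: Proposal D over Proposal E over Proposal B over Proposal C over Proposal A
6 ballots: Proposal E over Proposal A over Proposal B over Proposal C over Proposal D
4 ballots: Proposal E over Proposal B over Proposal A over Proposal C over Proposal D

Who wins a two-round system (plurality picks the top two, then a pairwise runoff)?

Proposal E

Round 1 first-place votes: Proposal A 0, Proposal B 1, Proposal C 0, Proposal D 9, Proposal E 10. Proposal E and Proposal D advance.
Runoff: Proposal E is ranked above Proposal D on 11 ballots, Proposal D above Proposal E on 9.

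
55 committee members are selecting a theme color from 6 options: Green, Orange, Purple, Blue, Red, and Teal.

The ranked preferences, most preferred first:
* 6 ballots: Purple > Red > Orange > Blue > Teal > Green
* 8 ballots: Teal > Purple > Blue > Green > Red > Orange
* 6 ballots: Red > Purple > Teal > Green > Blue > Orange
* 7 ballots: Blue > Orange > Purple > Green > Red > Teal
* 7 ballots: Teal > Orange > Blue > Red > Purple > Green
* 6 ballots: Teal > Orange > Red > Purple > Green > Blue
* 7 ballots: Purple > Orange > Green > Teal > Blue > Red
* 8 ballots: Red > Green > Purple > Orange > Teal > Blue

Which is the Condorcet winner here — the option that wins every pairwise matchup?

Purple

Purple vs Green: 47–8
Purple vs Orange: 35–20
Purple vs Blue: 41–14
Purple vs Red: 28–27
Purple vs Teal: 34–21
Purple beats every other option.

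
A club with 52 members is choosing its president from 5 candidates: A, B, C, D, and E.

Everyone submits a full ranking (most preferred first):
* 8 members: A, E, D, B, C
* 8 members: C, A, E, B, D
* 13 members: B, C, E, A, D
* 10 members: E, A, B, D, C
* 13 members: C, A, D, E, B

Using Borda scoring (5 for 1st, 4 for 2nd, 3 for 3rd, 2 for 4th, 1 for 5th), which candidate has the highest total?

A: 8×5 + 8×4 + 13×2 + 10×4 + 13×4 = 190
B: 8×2 + 8×2 + 13×5 + 10×3 + 13×1 = 140
C: 8×1 + 8×5 + 13×4 + 10×1 + 13×5 = 175
D: 8×3 + 8×1 + 13×1 + 10×2 + 13×3 = 104
E: 8×4 + 8×3 + 13×3 + 10×5 + 13×2 = 171

A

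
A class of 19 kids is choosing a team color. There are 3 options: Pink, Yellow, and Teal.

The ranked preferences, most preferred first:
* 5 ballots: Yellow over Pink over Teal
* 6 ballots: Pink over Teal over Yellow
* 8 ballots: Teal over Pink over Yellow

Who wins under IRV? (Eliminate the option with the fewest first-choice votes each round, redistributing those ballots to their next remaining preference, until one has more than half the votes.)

Round 1: Pink 6, Yellow 5, Teal 8. Yellow eliminated.
Round 2: Pink 11, Teal 8. Pink has a majority (≥10).

Pink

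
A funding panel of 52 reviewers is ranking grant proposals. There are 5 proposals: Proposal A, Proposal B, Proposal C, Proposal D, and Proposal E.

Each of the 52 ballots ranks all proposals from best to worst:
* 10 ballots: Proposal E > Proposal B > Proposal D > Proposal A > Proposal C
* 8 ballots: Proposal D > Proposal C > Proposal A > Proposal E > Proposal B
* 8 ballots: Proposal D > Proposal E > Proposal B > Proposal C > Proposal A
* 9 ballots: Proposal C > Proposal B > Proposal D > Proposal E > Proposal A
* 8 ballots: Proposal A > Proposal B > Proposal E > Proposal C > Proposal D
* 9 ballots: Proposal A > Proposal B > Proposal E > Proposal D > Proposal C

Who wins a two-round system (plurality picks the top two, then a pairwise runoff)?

Proposal D

Round 1 first-place votes: Proposal A 17, Proposal B 0, Proposal C 9, Proposal D 16, Proposal E 10. Proposal A and Proposal D advance.
Runoff: Proposal A is ranked above Proposal D on 17 ballots, Proposal D above Proposal A on 35.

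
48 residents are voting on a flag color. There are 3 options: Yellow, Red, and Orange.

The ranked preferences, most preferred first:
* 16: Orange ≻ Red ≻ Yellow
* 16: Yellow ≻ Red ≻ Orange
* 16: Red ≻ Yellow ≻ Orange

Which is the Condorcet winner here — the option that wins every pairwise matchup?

Red

Red vs Yellow: 32–16
Red vs Orange: 32–16
Red beats every other option.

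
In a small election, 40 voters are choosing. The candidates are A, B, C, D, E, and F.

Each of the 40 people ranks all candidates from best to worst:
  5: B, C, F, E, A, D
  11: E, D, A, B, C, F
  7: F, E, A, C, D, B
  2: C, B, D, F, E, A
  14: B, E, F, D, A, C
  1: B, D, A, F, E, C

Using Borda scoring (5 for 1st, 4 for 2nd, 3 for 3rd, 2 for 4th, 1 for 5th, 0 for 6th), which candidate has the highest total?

E

A: 5×1 + 11×3 + 7×3 + 2×0 + 14×1 + 1×3 = 76
B: 5×5 + 11×2 + 7×0 + 2×4 + 14×5 + 1×5 = 130
C: 5×4 + 11×1 + 7×2 + 2×5 + 14×0 + 1×0 = 55
D: 5×0 + 11×4 + 7×1 + 2×3 + 14×2 + 1×4 = 89
E: 5×2 + 11×5 + 7×4 + 2×1 + 14×4 + 1×1 = 152
F: 5×3 + 11×0 + 7×5 + 2×2 + 14×3 + 1×2 = 98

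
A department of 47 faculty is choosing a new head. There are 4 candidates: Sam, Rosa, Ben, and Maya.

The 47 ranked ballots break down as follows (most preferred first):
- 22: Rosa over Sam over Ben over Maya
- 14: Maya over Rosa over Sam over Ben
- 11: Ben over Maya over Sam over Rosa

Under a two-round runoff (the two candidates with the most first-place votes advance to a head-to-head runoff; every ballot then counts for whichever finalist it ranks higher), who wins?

Maya

Round 1 first-place votes: Sam 0, Rosa 22, Ben 11, Maya 14. Rosa and Maya advance.
Runoff: Rosa is ranked above Maya on 22 ballots, Maya above Rosa on 25.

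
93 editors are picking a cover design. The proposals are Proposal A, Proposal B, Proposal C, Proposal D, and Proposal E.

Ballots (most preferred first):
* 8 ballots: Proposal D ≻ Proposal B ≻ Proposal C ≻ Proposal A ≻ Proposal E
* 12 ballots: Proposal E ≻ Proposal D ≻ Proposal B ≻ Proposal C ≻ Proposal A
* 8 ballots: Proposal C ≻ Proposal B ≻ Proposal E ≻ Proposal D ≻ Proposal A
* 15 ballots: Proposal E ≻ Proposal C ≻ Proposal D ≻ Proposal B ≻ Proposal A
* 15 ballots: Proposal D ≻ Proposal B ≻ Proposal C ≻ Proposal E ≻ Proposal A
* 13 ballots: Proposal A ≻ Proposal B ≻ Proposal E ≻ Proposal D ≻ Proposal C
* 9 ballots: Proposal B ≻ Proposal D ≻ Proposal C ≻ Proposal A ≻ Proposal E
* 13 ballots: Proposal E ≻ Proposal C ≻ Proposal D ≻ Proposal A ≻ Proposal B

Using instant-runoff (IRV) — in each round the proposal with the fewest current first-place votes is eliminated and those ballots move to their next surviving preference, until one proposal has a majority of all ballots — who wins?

Proposal B

Round 1: Proposal A 13, Proposal B 9, Proposal C 8, Proposal D 23, Proposal E 40. Proposal C eliminated.
Round 2: Proposal A 13, Proposal B 17, Proposal D 23, Proposal E 40. Proposal A eliminated.
Round 3: Proposal B 30, Proposal D 23, Proposal E 40. Proposal D eliminated.
Round 4: Proposal B 53, Proposal E 40. Proposal B has a majority (≥47).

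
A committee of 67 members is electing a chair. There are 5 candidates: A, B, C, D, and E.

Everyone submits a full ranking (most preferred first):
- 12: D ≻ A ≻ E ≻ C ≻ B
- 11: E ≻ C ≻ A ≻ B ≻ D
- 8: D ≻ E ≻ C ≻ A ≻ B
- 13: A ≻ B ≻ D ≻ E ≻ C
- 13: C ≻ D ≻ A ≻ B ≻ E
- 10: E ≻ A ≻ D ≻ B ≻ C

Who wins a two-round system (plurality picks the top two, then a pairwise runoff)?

D

Round 1 first-place votes: A 13, B 0, C 13, D 20, E 21. E and D advance.
Runoff: E is ranked above D on 21 ballots, D above E on 46.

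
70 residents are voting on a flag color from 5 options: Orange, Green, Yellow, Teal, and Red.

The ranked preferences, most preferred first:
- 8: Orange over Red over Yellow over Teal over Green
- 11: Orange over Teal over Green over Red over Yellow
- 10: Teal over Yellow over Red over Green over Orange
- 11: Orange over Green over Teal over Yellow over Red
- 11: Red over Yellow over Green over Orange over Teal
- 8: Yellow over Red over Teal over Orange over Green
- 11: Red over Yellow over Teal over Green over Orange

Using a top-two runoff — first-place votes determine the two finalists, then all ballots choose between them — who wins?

Red

Round 1 first-place votes: Orange 30, Green 0, Yellow 8, Teal 10, Red 22. Orange and Red advance.
Runoff: Orange is ranked above Red on 30 ballots, Red above Orange on 40.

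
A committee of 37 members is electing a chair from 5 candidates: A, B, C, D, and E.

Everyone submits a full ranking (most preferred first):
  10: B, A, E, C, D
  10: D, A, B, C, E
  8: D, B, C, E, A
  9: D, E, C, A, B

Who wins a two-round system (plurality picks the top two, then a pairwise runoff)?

Round 1 first-place votes: A 0, B 10, C 0, D 27, E 0. D and B advance.
Runoff: D is ranked above B on 27 ballots, B above D on 10.

D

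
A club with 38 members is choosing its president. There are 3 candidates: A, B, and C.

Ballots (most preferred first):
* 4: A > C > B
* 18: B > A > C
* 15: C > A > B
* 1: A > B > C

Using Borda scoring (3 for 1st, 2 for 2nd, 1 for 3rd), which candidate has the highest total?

A

A: 4×3 + 18×2 + 15×2 + 1×3 = 81
B: 4×1 + 18×3 + 15×1 + 1×2 = 75
C: 4×2 + 18×1 + 15×3 + 1×1 = 72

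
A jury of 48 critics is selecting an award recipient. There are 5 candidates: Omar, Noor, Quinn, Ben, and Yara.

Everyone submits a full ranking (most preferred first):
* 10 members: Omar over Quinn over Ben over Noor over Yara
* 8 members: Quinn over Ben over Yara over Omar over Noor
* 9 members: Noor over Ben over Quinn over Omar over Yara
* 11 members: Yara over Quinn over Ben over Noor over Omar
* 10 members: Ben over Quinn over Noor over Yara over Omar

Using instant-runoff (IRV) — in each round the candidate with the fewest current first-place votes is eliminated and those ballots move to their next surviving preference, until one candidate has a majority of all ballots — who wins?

Round 1: Omar 10, Noor 9, Quinn 8, Ben 10, Yara 11. Quinn eliminated.
Round 2: Omar 10, Noor 9, Ben 18, Yara 11. Noor eliminated.
Round 3: Omar 10, Ben 27, Yara 11. Ben has a majority (≥25).

Ben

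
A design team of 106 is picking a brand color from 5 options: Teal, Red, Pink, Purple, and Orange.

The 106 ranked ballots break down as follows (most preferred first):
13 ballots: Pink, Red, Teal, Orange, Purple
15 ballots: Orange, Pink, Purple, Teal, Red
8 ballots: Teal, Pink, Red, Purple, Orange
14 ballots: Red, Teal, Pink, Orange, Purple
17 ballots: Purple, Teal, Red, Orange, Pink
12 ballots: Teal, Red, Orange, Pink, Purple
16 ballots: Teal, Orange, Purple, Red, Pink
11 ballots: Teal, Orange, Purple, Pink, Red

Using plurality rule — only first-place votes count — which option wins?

Teal

First-place votes: Teal 47, Red 14, Pink 13, Purple 17, Orange 15.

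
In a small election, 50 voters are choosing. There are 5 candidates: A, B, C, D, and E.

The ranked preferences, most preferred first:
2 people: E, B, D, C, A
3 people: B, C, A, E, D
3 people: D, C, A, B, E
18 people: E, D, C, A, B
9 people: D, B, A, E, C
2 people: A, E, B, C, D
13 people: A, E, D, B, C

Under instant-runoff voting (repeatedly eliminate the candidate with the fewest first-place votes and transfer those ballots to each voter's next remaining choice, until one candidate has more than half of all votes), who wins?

A

Round 1: A 15, B 3, C 0, D 12, E 20. C eliminated.
Round 2: A 15, B 3, D 12, E 20. B eliminated.
Round 3: A 18, D 12, E 20. D eliminated.
Round 4: A 30, E 20. A has a majority (≥26).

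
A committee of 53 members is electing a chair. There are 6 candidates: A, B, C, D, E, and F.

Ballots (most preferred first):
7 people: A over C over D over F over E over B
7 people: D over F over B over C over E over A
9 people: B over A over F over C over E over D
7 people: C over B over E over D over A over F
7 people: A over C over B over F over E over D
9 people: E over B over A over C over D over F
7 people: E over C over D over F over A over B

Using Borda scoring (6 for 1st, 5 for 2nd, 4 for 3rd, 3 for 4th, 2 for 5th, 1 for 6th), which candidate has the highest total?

A: 7×6 + 7×1 + 9×5 + 7×2 + 7×6 + 9×4 + 7×2 = 200
B: 7×1 + 7×4 + 9×6 + 7×5 + 7×4 + 9×5 + 7×1 = 204
C: 7×5 + 7×3 + 9×3 + 7×6 + 7×5 + 9×3 + 7×5 = 222
D: 7×4 + 7×6 + 9×1 + 7×3 + 7×1 + 9×2 + 7×4 = 153
E: 7×2 + 7×2 + 9×2 + 7×4 + 7×2 + 9×6 + 7×6 = 184
F: 7×3 + 7×5 + 9×4 + 7×1 + 7×3 + 9×1 + 7×3 = 150

C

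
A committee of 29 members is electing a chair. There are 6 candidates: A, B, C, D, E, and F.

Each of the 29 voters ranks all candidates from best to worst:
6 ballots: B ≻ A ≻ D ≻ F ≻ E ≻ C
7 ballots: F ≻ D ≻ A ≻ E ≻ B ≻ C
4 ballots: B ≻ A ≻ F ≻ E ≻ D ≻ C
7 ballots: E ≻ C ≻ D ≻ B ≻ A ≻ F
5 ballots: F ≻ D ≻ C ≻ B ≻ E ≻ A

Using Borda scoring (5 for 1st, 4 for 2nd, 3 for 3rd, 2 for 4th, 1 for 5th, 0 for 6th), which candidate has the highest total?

D

A: 6×4 + 7×3 + 4×4 + 7×1 + 5×0 = 68
B: 6×5 + 7×1 + 4×5 + 7×2 + 5×2 = 81
C: 6×0 + 7×0 + 4×0 + 7×4 + 5×3 = 43
D: 6×3 + 7×4 + 4×1 + 7×3 + 5×4 = 91
E: 6×1 + 7×2 + 4×2 + 7×5 + 5×1 = 68
F: 6×2 + 7×5 + 4×3 + 7×0 + 5×5 = 84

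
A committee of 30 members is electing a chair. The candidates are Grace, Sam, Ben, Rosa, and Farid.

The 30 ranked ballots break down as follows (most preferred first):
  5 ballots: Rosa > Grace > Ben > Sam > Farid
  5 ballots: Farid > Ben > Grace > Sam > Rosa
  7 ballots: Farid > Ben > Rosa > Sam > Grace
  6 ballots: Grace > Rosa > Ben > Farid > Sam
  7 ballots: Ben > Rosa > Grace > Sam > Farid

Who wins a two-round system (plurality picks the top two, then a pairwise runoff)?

Ben

Round 1 first-place votes: Grace 6, Sam 0, Ben 7, Rosa 5, Farid 12. Farid and Ben advance.
Runoff: Farid is ranked above Ben on 12 ballots, Ben above Farid on 18.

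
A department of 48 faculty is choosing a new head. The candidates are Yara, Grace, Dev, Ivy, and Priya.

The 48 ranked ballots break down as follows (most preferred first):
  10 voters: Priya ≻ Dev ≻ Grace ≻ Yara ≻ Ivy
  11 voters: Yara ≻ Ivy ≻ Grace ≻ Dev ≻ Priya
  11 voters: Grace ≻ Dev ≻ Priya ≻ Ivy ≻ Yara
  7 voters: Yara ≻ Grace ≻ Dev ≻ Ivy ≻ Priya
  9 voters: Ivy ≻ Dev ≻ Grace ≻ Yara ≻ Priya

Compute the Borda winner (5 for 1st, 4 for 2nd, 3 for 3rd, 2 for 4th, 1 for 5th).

Grace

Yara: 10×2 + 11×5 + 11×1 + 7×5 + 9×2 = 139
Grace: 10×3 + 11×3 + 11×5 + 7×4 + 9×3 = 173
Dev: 10×4 + 11×2 + 11×4 + 7×3 + 9×4 = 163
Ivy: 10×1 + 11×4 + 11×2 + 7×2 + 9×5 = 135
Priya: 10×5 + 11×1 + 11×3 + 7×1 + 9×1 = 110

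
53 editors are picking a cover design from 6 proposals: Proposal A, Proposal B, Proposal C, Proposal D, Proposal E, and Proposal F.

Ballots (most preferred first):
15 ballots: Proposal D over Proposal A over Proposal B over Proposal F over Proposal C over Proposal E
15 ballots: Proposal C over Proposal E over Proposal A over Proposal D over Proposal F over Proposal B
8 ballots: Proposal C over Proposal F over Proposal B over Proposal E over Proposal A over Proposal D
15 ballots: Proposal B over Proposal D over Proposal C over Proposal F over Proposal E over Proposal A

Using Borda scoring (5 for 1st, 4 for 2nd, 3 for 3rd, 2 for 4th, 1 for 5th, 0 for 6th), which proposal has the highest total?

Proposal A: 15×4 + 15×3 + 8×1 + 15×0 = 113
Proposal B: 15×3 + 15×0 + 8×3 + 15×5 = 144
Proposal C: 15×1 + 15×5 + 8×5 + 15×3 = 175
Proposal D: 15×5 + 15×2 + 8×0 + 15×4 = 165
Proposal E: 15×0 + 15×4 + 8×2 + 15×1 = 91
Proposal F: 15×2 + 15×1 + 8×4 + 15×2 = 107

Proposal C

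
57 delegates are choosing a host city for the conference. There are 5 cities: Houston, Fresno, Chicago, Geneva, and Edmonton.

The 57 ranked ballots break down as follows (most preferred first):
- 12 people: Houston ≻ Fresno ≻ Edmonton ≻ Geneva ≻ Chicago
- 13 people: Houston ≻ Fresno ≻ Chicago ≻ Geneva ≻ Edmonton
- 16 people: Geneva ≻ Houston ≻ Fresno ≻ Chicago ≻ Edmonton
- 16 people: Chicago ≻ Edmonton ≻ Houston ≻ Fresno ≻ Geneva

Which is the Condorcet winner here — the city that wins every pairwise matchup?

Houston

Houston vs Fresno: 57–0
Houston vs Chicago: 41–16
Houston vs Geneva: 41–16
Houston vs Edmonton: 41–16
Houston beats every other city.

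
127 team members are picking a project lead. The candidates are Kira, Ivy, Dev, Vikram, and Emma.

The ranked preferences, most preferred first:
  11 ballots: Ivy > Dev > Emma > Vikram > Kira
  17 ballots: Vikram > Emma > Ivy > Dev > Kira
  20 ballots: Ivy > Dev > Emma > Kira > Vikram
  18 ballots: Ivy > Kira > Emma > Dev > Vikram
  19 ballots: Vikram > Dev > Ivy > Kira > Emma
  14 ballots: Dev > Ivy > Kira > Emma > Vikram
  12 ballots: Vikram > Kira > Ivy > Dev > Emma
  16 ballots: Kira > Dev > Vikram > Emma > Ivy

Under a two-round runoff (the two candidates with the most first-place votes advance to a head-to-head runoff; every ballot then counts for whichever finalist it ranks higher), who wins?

Round 1 first-place votes: Kira 16, Ivy 49, Dev 14, Vikram 48, Emma 0. Ivy and Vikram advance.
Runoff: Ivy is ranked above Vikram on 63 ballots, Vikram above Ivy on 64.

Vikram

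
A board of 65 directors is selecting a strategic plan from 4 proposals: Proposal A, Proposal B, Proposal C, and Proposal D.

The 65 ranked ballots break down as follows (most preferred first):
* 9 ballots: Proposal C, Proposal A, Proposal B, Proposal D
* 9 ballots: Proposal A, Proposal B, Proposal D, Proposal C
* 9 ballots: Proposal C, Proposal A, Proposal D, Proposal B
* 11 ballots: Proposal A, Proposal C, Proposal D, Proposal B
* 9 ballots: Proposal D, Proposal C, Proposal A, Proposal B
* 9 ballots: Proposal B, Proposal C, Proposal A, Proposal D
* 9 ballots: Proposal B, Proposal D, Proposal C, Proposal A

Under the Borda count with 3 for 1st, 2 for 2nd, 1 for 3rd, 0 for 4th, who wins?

Proposal C

Proposal A: 9×2 + 9×3 + 9×2 + 11×3 + 9×1 + 9×1 + 9×0 = 114
Proposal B: 9×1 + 9×2 + 9×0 + 11×0 + 9×0 + 9×3 + 9×3 = 81
Proposal C: 9×3 + 9×0 + 9×3 + 11×2 + 9×2 + 9×2 + 9×1 = 121
Proposal D: 9×0 + 9×1 + 9×1 + 11×1 + 9×3 + 9×0 + 9×2 = 74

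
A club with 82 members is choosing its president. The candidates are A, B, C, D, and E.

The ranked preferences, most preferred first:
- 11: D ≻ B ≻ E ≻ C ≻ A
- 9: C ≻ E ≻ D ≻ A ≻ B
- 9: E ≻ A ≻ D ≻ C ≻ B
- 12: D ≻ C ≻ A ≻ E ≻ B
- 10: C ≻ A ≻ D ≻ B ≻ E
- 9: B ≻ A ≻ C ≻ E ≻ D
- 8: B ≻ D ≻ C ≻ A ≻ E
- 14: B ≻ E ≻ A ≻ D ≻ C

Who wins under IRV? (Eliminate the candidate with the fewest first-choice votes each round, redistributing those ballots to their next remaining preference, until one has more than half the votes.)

Round 1: A 0, B 31, C 19, D 23, E 9. A eliminated.
Round 2: B 31, C 19, D 23, E 9. E eliminated.
Round 3: B 31, C 19, D 32. C eliminated.
Round 4: B 31, D 51. D has a majority (≥42).

D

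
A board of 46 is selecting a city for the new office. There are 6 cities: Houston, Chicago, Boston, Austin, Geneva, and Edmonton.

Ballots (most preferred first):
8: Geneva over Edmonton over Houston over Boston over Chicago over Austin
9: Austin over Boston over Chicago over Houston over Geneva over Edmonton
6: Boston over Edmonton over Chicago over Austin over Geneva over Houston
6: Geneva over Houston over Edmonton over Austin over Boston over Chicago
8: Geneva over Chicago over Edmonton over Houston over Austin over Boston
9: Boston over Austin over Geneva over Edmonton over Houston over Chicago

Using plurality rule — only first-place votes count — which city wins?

Geneva

First-place votes: Houston 0, Chicago 0, Boston 15, Austin 9, Geneva 22, Edmonton 0.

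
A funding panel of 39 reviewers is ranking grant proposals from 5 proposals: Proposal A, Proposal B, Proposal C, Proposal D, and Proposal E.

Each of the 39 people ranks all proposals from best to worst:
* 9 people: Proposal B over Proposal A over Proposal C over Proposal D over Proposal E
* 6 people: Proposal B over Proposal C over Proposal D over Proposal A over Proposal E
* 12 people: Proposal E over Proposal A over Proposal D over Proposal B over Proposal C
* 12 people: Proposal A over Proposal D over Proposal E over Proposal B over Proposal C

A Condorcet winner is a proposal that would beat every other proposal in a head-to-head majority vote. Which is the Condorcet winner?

Proposal A vs Proposal B: 24–15
Proposal A vs Proposal C: 33–6
Proposal A vs Proposal D: 33–6
Proposal A vs Proposal E: 27–12
Proposal A beats every other proposal.

Proposal A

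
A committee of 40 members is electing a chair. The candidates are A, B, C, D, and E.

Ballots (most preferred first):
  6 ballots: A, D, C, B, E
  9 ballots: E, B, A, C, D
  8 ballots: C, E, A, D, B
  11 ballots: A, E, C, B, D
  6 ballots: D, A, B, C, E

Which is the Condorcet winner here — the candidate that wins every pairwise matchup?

A vs B: 31–9
A vs C: 32–8
A vs D: 34–6
A vs E: 23–17
A beats every other candidate.

A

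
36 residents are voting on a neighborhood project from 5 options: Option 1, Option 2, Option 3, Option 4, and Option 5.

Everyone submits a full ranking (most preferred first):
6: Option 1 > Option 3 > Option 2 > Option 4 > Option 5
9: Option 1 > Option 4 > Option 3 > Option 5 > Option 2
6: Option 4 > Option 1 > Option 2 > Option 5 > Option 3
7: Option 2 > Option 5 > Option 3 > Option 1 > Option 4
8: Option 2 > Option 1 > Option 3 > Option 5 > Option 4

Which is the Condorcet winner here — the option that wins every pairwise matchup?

Option 1

Option 1 vs Option 2: 21–15
Option 1 vs Option 3: 29–7
Option 1 vs Option 4: 30–6
Option 1 vs Option 5: 29–7
Option 1 beats every other option.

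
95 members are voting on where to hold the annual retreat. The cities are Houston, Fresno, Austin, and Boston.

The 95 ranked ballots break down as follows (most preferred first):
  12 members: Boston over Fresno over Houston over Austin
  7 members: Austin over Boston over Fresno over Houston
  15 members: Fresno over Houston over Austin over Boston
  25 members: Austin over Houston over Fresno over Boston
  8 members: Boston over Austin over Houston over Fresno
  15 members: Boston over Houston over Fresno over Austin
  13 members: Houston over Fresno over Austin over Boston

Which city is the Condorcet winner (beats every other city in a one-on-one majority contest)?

Houston

Houston vs Fresno: 61–34
Houston vs Austin: 55–40
Houston vs Boston: 53–42
Houston beats every other city.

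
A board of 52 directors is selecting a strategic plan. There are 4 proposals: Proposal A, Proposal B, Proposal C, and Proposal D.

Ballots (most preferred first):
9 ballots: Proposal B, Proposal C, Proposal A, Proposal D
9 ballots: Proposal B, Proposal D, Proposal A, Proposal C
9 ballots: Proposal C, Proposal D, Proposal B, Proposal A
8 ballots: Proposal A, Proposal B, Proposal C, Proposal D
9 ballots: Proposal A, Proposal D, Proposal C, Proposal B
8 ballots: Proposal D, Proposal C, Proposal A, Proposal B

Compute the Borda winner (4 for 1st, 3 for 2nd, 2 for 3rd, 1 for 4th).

Proposal B

Proposal A: 9×2 + 9×2 + 9×1 + 8×4 + 9×4 + 8×2 = 129
Proposal B: 9×4 + 9×4 + 9×2 + 8×3 + 9×1 + 8×1 = 131
Proposal C: 9×3 + 9×1 + 9×4 + 8×2 + 9×2 + 8×3 = 130
Proposal D: 9×1 + 9×3 + 9×3 + 8×1 + 9×3 + 8×4 = 130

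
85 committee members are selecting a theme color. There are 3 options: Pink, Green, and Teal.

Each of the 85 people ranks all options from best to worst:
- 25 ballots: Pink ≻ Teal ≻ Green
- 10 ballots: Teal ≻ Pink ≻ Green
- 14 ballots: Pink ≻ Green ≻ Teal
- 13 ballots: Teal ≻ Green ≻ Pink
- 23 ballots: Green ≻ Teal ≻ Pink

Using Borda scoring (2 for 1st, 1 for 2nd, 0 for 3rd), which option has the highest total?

Teal

Pink: 25×2 + 10×1 + 14×2 + 13×0 + 23×0 = 88
Green: 25×0 + 10×0 + 14×1 + 13×1 + 23×2 = 73
Teal: 25×1 + 10×2 + 14×0 + 13×2 + 23×1 = 94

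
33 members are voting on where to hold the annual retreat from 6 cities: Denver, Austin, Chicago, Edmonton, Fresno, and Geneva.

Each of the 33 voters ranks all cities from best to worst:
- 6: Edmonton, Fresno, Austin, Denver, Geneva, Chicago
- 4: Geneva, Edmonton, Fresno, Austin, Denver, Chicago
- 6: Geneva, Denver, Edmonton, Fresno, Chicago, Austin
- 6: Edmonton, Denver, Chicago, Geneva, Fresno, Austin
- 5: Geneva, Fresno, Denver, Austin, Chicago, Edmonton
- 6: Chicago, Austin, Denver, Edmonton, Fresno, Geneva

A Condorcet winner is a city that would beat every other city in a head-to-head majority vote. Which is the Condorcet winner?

Denver vs Austin: 17–16
Denver vs Chicago: 27–6
Denver vs Edmonton: 17–16
Denver vs Fresno: 18–15
Denver vs Geneva: 18–15
Denver beats every other city.

Denver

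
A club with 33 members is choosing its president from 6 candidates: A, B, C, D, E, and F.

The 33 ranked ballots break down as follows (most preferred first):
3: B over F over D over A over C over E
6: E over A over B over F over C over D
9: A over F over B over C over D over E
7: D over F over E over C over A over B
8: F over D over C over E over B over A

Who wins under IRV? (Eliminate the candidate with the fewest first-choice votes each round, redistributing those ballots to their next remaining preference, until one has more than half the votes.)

F

Round 1: A 9, B 3, C 0, D 7, E 6, F 8. C eliminated.
Round 2: A 9, B 3, D 7, E 6, F 8. B eliminated.
Round 3: A 9, D 7, E 6, F 11. E eliminated.
Round 4: A 15, D 7, F 11. D eliminated.
Round 5: A 15, F 18. F has a majority (≥17).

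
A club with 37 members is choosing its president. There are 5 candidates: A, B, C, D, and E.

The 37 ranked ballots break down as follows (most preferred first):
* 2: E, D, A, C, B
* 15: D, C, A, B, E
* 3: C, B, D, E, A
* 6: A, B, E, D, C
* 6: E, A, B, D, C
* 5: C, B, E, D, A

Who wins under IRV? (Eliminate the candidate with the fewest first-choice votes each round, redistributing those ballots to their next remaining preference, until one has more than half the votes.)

Round 1: A 6, B 0, C 8, D 15, E 8. B eliminated.
Round 2: A 6, C 8, D 15, E 8. A eliminated.
Round 3: C 8, D 15, E 14. C eliminated.
Round 4: D 18, E 19. E has a majority (≥19).

E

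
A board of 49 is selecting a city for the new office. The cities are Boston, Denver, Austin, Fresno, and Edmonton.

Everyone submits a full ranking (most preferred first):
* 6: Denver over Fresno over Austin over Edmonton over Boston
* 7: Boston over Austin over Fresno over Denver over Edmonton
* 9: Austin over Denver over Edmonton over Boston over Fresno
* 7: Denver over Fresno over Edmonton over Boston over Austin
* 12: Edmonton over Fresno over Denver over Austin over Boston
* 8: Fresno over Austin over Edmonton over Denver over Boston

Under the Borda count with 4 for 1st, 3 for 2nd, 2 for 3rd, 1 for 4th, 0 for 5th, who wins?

Fresno

Boston: 6×0 + 7×4 + 9×1 + 7×1 + 12×0 + 8×0 = 44
Denver: 6×4 + 7×1 + 9×3 + 7×4 + 12×2 + 8×1 = 118
Austin: 6×2 + 7×3 + 9×4 + 7×0 + 12×1 + 8×3 = 105
Fresno: 6×3 + 7×2 + 9×0 + 7×3 + 12×3 + 8×4 = 121
Edmonton: 6×1 + 7×0 + 9×2 + 7×2 + 12×4 + 8×2 = 102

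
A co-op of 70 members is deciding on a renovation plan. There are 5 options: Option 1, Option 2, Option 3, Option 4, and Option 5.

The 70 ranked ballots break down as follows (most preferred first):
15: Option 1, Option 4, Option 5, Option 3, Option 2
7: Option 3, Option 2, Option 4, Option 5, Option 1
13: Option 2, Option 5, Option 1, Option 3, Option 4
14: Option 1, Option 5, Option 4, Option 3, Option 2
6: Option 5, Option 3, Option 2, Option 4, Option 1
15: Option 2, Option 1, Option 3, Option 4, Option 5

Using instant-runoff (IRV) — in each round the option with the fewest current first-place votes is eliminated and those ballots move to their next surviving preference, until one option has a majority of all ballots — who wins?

Round 1: Option 1 29, Option 2 28, Option 3 7, Option 4 0, Option 5 6. Option 4 eliminated.
Round 2: Option 1 29, Option 2 28, Option 3 7, Option 5 6. Option 5 eliminated.
Round 3: Option 1 29, Option 2 28, Option 3 13. Option 3 eliminated.
Round 4: Option 1 29, Option 2 41. Option 2 has a majority (≥36).

Option 2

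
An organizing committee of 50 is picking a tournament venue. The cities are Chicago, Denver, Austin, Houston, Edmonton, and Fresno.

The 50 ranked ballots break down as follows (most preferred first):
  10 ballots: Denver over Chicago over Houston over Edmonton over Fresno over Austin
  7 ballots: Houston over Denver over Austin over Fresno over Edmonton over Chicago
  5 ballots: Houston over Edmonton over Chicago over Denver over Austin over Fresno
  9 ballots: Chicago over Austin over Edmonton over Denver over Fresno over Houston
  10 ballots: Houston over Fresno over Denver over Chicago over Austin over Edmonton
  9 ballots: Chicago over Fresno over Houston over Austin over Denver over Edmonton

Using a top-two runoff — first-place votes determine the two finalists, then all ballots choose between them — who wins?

Chicago

Round 1 first-place votes: Chicago 18, Denver 10, Austin 0, Houston 22, Edmonton 0, Fresno 0. Houston and Chicago advance.
Runoff: Houston is ranked above Chicago on 22 ballots, Chicago above Houston on 28.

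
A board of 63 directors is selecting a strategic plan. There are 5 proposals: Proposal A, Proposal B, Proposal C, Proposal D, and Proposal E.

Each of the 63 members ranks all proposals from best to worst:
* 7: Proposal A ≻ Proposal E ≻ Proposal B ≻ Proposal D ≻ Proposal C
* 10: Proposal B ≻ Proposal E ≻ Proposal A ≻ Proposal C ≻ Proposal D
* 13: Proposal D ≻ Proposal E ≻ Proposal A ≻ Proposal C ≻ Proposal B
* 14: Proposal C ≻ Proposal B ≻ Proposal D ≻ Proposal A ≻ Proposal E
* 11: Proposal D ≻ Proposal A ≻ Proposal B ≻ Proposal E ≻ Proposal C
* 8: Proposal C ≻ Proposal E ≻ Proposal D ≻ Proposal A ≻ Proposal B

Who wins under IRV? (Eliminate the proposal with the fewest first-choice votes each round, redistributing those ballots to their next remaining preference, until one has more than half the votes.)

Proposal C

Round 1: Proposal A 7, Proposal B 10, Proposal C 22, Proposal D 24, Proposal E 0. Proposal E eliminated.
Round 2: Proposal A 7, Proposal B 10, Proposal C 22, Proposal D 24. Proposal A eliminated.
Round 3: Proposal B 17, Proposal C 22, Proposal D 24. Proposal B eliminated.
Round 4: Proposal C 32, Proposal D 31. Proposal C has a majority (≥32).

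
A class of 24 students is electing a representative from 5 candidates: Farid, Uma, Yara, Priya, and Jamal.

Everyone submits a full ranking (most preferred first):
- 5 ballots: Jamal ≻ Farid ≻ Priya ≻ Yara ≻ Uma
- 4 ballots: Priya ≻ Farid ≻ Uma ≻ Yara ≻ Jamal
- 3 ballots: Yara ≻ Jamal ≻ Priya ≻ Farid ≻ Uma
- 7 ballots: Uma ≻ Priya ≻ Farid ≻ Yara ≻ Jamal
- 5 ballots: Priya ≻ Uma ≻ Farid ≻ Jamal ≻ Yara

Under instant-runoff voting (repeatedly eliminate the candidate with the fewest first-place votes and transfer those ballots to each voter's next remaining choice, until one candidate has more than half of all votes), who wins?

Priya

Round 1: Farid 0, Uma 7, Yara 3, Priya 9, Jamal 5. Farid eliminated.
Round 2: Uma 7, Yara 3, Priya 9, Jamal 5. Yara eliminated.
Round 3: Uma 7, Priya 9, Jamal 8. Uma eliminated.
Round 4: Priya 16, Jamal 8. Priya has a majority (≥13).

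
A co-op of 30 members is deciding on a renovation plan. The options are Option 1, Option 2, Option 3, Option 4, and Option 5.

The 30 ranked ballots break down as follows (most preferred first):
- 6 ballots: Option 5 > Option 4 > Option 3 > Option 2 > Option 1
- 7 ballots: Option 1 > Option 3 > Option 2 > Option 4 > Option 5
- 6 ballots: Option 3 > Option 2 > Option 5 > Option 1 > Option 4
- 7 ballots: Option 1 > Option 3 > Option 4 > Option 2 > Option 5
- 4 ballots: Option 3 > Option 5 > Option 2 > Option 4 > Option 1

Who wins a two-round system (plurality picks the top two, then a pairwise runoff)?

Option 3

Round 1 first-place votes: Option 1 14, Option 2 0, Option 3 10, Option 4 0, Option 5 6. Option 1 and Option 3 advance.
Runoff: Option 1 is ranked above Option 3 on 14 ballots, Option 3 above Option 1 on 16.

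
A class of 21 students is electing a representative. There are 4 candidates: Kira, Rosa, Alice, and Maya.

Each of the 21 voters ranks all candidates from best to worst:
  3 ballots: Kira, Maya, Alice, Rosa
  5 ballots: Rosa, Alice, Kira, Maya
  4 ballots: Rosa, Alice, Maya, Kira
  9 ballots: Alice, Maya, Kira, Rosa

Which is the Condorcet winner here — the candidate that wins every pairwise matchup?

Alice

Alice vs Kira: 18–3
Alice vs Rosa: 12–9
Alice vs Maya: 18–3
Alice beats every other candidate.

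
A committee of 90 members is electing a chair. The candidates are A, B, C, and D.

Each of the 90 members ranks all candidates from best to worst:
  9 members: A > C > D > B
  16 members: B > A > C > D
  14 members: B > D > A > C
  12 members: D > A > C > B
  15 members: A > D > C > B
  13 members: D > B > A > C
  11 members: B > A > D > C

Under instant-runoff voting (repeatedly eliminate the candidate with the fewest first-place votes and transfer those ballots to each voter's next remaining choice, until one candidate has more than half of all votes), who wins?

D

Round 1: A 24, B 41, C 0, D 25. C eliminated.
Round 2: A 24, B 41, D 25. A eliminated.
Round 3: B 41, D 49. D has a majority (≥46).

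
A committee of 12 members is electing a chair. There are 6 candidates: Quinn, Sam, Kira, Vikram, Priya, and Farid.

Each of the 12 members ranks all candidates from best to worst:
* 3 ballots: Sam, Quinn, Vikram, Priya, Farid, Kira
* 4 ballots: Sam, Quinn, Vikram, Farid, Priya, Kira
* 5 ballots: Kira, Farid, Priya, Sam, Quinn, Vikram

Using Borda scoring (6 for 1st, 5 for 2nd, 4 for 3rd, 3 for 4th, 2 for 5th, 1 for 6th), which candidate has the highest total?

Quinn: 3×5 + 4×5 + 5×2 = 45
Sam: 3×6 + 4×6 + 5×3 = 57
Kira: 3×1 + 4×1 + 5×6 = 37
Vikram: 3×4 + 4×4 + 5×1 = 33
Priya: 3×3 + 4×2 + 5×4 = 37
Farid: 3×2 + 4×3 + 5×5 = 43

Sam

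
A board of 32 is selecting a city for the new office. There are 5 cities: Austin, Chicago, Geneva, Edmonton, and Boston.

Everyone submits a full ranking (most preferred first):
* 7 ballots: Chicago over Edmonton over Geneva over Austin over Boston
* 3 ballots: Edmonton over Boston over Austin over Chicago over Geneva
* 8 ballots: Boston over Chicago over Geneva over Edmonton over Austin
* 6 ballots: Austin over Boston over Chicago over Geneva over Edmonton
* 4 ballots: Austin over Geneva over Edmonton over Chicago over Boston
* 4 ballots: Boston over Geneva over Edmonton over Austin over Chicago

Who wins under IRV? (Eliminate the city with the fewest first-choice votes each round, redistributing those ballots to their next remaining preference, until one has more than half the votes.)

Round 1: Austin 10, Chicago 7, Geneva 0, Edmonton 3, Boston 12. Geneva eliminated.
Round 2: Austin 10, Chicago 7, Edmonton 3, Boston 12. Edmonton eliminated.
Round 3: Austin 10, Chicago 7, Boston 15. Chicago eliminated.
Round 4: Austin 17, Boston 15. Austin has a majority (≥17).

Austin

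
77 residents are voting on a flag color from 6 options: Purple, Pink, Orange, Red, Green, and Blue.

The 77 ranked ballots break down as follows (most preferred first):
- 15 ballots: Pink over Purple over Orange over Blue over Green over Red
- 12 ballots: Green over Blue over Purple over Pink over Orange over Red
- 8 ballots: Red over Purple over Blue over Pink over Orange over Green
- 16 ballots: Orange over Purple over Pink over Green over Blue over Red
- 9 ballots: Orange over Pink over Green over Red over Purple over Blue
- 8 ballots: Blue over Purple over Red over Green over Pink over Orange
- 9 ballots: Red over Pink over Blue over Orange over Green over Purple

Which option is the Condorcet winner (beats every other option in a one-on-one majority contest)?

Purple

Purple vs Pink: 44–33
Purple vs Orange: 43–34
Purple vs Red: 51–26
Purple vs Green: 47–30
Purple vs Blue: 48–29
Purple beats every other option.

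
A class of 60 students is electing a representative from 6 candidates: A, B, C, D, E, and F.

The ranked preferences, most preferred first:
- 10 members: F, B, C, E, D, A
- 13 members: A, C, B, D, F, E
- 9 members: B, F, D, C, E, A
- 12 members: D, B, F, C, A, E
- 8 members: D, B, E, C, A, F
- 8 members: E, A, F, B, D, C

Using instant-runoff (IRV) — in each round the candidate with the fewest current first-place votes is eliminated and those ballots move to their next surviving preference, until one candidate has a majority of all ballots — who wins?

Round 1: A 13, B 9, C 0, D 20, E 8, F 10. C eliminated.
Round 2: A 13, B 9, D 20, E 8, F 10. E eliminated.
Round 3: A 21, B 9, D 20, F 10. B eliminated.
Round 4: A 21, D 20, F 19. F eliminated.
Round 5: A 21, D 39. D has a majority (≥31).

D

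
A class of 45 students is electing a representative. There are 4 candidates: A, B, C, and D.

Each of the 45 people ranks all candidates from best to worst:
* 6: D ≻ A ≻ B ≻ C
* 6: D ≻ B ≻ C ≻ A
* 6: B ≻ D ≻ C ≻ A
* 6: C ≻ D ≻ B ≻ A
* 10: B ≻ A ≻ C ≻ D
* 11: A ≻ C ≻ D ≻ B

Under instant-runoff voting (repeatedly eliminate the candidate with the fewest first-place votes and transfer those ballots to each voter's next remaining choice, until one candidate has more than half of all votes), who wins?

Round 1: A 11, B 16, C 6, D 12. C eliminated.
Round 2: A 11, B 16, D 18. A eliminated.
Round 3: B 16, D 29. D has a majority (≥23).

D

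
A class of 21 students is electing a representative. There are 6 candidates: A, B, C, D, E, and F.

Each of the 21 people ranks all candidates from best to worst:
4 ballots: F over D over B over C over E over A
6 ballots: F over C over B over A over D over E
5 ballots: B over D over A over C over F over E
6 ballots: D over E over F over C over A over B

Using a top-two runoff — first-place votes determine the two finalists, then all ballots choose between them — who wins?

Round 1 first-place votes: A 0, B 5, C 0, D 6, E 0, F 10. F and D advance.
Runoff: F is ranked above D on 10 ballots, D above F on 11.

D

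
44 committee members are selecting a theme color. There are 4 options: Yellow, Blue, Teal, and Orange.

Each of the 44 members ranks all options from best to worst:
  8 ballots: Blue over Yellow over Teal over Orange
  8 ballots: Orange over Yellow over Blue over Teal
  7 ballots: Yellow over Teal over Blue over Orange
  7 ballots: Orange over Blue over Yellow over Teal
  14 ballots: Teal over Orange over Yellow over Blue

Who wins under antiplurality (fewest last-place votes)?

Yellow

Last-place votes: Yellow 0, Blue 14, Teal 15, Orange 15.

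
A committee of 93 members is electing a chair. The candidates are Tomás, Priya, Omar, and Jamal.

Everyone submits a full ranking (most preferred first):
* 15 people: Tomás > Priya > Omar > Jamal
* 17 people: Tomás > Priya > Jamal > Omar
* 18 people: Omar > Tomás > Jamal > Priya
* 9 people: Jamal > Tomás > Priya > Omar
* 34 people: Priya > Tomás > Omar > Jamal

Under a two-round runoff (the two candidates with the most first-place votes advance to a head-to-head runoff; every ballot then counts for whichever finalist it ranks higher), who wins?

Tomás

Round 1 first-place votes: Tomás 32, Priya 34, Omar 18, Jamal 9. Priya and Tomás advance.
Runoff: Priya is ranked above Tomás on 34 ballots, Tomás above Priya on 59.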